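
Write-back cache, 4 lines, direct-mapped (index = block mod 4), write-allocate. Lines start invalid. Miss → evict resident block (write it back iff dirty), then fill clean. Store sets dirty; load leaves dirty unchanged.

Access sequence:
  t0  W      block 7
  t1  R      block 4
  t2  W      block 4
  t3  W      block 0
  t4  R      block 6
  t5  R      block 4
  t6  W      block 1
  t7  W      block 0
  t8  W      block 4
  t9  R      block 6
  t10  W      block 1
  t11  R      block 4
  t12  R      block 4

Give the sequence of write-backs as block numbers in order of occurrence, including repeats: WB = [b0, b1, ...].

WB = [4, 0, 0]

  0 | W B7 → L3 miss [D]
  1 | R B4 → L0 miss [-]
  2 | W B4 → L0 hit [D]
  3 | W B0 → L0 miss wb→B4 [D]
  4 | R B6 → L2 miss [-]
  5 | R B4 → L0 miss wb→B0 [-]
  6 | W B1 → L1 miss [D]
  7 | W B0 → L0 miss [D]
  8 | W B4 → L0 miss wb→B0 [D]
  9 | R B6 → L2 hit [-]
  10 | W B1 → L1 hit [D]
  11 | R B4 → L0 hit [D]
  12 | R B4 → L0 hit [D]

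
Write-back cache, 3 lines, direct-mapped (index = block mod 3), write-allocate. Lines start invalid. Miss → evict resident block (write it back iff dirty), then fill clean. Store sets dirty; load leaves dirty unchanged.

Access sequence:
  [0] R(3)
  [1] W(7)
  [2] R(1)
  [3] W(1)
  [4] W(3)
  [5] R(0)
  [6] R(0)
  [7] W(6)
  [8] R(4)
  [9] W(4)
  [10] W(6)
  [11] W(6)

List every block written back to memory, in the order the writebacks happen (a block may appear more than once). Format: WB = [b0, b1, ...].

WB = [7, 3, 1]

0: R B3 -> L0 miss  d=-]
1: W B7 -> L1 miss  d=D]
2: R B1 -> L1 miss wb->B7  d=-]
3: W B1 -> L1 hit  d=D]
4: W B3 -> L0 hit  d=D]
5: R B0 -> L0 miss wb->B3  d=-]
6: R B0 -> L0 hit  d=-]
7: W B6 -> L0 miss  d=D]
8: R B4 -> L1 miss wb->B1  d=-]
9: W B4 -> L1 hit  d=D]
10: W B6 -> L0 hit  d=D]
11: W B6 -> L0 hit  d=D]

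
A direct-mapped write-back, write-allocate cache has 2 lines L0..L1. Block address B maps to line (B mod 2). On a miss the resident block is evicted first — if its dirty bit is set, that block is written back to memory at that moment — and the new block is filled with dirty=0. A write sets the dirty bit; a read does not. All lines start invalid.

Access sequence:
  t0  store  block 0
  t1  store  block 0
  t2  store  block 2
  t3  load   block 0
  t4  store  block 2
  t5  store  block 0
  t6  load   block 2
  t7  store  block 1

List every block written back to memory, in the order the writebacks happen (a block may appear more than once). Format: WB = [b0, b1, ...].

WB = [0, 2, 2, 0]

0: W B0 → L0 miss [D]
1: W B0 → L0 hit [D]
2: W B2 → L0 miss wb→B0 [D]
3: R B0 → L0 miss wb→B2 [-]
4: W B2 → L0 miss [D]
5: W B0 → L0 miss wb→B2 [D]
6: R B2 → L0 miss wb→B0 [-]
7: W B1 → L1 miss [D]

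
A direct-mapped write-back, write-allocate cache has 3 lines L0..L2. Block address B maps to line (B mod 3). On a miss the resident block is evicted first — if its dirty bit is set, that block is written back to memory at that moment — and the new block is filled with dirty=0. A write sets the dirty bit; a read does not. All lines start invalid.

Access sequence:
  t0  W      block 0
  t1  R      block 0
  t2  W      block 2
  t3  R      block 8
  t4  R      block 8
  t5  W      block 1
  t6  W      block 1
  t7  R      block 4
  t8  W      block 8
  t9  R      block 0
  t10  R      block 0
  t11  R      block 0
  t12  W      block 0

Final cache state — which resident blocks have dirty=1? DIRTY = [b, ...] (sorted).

  0 | W B0 → L0 miss [D]
  1 | R B0 → L0 hit [D]
  2 | W B2 → L2 miss [D]
  3 | R B8 → L2 miss wb→B2 [-]
  4 | R B8 → L2 hit [-]
  5 | W B1 → L1 miss [D]
  6 | W B1 → L1 hit [D]
  7 | R B4 → L1 miss wb→B1 [-]
  8 | W B8 → L2 hit [D]
  9 | R B0 → L0 hit [D]
  10 | R B0 → L0 hit [D]
  11 | R B0 → L0 hit [D]
  12 | W B0 → L0 hit [D]

DIRTY = [0, 8]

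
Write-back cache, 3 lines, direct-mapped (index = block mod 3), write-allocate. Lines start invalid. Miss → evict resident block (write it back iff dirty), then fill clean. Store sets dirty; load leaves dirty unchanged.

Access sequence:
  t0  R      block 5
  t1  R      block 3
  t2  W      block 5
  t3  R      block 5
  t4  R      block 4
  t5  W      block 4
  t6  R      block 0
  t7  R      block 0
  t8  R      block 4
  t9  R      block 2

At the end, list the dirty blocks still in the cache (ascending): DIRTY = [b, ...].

DIRTY = [4]

0: R B5 → L2 miss [-]
1: R B3 → L0 miss [-]
2: W B5 → L2 hit [D]
3: R B5 → L2 hit [D]
4: R B4 → L1 miss [-]
5: W B4 → L1 hit [D]
6: R B0 → L0 miss [-]
7: R B0 → L0 hit [-]
8: R B4 → L1 hit [D]
9: R B2 → L2 miss wb→B5 [-]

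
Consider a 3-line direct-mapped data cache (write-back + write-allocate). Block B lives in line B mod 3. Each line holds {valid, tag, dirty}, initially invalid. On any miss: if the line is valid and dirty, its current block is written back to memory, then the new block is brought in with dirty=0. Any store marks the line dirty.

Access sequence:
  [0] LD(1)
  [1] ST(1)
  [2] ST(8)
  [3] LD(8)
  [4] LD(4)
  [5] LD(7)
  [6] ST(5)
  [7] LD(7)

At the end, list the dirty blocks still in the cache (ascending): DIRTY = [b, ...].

0: R B1 -> L1 miss  d=-]
1: W B1 -> L1 hit  d=D]
2: W B8 -> L2 miss  d=D]
3: R B8 -> L2 hit  d=D]
4: R B4 -> L1 miss wb->B1  d=-]
5: R B7 -> L1 miss  d=-]
6: W B5 -> L2 miss wb->B8  d=D]
7: R B7 -> L1 hit  d=-]

DIRTY = [5]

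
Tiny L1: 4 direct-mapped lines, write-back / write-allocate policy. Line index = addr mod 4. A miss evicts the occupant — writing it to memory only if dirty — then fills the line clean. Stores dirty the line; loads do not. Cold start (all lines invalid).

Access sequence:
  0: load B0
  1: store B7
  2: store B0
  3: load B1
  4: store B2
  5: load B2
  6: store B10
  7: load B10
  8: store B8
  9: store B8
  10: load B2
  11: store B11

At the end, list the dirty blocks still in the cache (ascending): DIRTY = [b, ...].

0: R B0 -> L0 miss  d=-]
1: W B7 -> L3 miss  d=D]
2: W B0 -> L0 hit  d=D]
3: R B1 -> L1 miss  d=-]
4: W B2 -> L2 miss  d=D]
5: R B2 -> L2 hit  d=D]
6: W B10 -> L2 miss wb->B2  d=D]
7: R B10 -> L2 hit  d=D]
8: W B8 -> L0 miss wb->B0  d=D]
9: W B8 -> L0 hit  d=D]
10: R B2 -> L2 miss wb->B10  d=-]
11: W B11 -> L3 miss wb->B7  d=D]

DIRTY = [8, 11]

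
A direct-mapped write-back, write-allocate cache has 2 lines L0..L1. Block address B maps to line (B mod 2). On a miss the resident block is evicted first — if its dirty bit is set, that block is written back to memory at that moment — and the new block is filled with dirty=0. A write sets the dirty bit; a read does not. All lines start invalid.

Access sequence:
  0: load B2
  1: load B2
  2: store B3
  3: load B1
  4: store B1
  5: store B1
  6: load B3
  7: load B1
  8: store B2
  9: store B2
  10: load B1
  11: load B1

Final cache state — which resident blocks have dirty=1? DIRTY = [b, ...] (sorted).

0: R B2 -> L0 miss  d=-]
1: R B2 -> L0 hit  d=-]
2: W B3 -> L1 miss  d=D]
3: R B1 -> L1 miss wb->B3  d=-]
4: W B1 -> L1 hit  d=D]
5: W B1 -> L1 hit  d=D]
6: R B3 -> L1 miss wb->B1  d=-]
7: R B1 -> L1 miss  d=-]
8: W B2 -> L0 hit  d=D]
9: W B2 -> L0 hit  d=D]
10: R B1 -> L1 hit  d=-]
11: R B1 -> L1 hit  d=-]

DIRTY = [2]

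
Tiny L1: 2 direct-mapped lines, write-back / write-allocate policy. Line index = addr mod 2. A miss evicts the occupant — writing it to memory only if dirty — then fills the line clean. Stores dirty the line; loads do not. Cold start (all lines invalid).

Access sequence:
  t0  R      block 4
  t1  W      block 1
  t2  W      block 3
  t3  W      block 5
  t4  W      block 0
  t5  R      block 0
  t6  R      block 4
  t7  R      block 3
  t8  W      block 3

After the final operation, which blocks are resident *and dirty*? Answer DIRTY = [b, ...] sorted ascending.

0: R B4 → L0 miss [-]
1: W B1 → L1 miss [D]
2: W B3 → L1 miss wb→B1 [D]
3: W B5 → L1 miss wb→B3 [D]
4: W B0 → L0 miss [D]
5: R B0 → L0 hit [D]
6: R B4 → L0 miss wb→B0 [-]
7: R B3 → L1 miss wb→B5 [-]
8: W B3 → L1 hit [D]

DIRTY = [3]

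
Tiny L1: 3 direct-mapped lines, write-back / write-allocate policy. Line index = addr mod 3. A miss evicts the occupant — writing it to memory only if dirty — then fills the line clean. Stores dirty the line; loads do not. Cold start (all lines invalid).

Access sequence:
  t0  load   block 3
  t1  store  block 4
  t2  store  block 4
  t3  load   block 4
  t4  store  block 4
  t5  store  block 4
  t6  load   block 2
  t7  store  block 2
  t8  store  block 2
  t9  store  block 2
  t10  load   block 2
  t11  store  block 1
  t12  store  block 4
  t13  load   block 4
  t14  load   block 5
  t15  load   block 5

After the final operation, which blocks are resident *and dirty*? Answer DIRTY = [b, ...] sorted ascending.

0: R B3 → L0 miss [-]
1: W B4 → L1 miss [D]
2: W B4 → L1 hit [D]
3: R B4 → L1 hit [D]
4: W B4 → L1 hit [D]
5: W B4 → L1 hit [D]
6: R B2 → L2 miss [-]
7: W B2 → L2 hit [D]
8: W B2 → L2 hit [D]
9: W B2 → L2 hit [D]
10: R B2 → L2 hit [D]
11: W B1 → L1 miss wb→B4 [D]
12: W B4 → L1 miss wb→B1 [D]
13: R B4 → L1 hit [D]
14: R B5 → L2 miss wb→B2 [-]
15: R B5 → L2 hit [-]

DIRTY = [4]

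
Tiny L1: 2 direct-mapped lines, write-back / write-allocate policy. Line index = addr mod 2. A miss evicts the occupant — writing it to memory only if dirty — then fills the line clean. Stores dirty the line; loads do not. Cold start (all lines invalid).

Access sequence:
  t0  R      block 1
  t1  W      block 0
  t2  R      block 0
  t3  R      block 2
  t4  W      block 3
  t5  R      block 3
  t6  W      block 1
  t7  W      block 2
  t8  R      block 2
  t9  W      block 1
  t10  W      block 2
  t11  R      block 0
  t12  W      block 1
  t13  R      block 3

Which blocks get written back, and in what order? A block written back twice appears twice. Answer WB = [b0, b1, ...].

WB = [0, 3, 2, 1]

0: R B1 -> L1 miss  d=-]
1: W B0 -> L0 miss  d=D]
2: R B0 -> L0 hit  d=D]
3: R B2 -> L0 miss wb->B0  d=-]
4: W B3 -> L1 miss  d=D]
5: R B3 -> L1 hit  d=D]
6: W B1 -> L1 miss wb->B3  d=D]
7: W B2 -> L0 hit  d=D]
8: R B2 -> L0 hit  d=D]
9: W B1 -> L1 hit  d=D]
10: W B2 -> L0 hit  d=D]
11: R B0 -> L0 miss wb->B2  d=-]
12: W B1 -> L1 hit  d=D]
13: R B3 -> L1 miss wb->B1  d=-]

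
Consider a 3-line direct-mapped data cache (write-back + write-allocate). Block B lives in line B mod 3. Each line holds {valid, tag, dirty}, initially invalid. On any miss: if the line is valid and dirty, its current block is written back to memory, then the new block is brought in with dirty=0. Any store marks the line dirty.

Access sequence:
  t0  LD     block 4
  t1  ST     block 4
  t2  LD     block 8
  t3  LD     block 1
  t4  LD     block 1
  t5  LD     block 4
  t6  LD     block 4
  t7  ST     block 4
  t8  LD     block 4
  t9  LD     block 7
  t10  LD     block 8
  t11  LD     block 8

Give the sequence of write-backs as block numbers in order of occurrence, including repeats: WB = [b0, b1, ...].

  0 | R B4 → L1 miss [-]
  1 | W B4 → L1 hit [D]
  2 | R B8 → L2 miss [-]
  3 | R B1 → L1 miss wb→B4 [-]
  4 | R B1 → L1 hit [-]
  5 | R B4 → L1 miss [-]
  6 | R B4 → L1 hit [-]
  7 | W B4 → L1 hit [D]
  8 | R B4 → L1 hit [D]
  9 | R B7 → L1 miss wb→B4 [-]
  10 | R B8 → L2 hit [-]
  11 | R B8 → L2 hit [-]

WB = [4, 4]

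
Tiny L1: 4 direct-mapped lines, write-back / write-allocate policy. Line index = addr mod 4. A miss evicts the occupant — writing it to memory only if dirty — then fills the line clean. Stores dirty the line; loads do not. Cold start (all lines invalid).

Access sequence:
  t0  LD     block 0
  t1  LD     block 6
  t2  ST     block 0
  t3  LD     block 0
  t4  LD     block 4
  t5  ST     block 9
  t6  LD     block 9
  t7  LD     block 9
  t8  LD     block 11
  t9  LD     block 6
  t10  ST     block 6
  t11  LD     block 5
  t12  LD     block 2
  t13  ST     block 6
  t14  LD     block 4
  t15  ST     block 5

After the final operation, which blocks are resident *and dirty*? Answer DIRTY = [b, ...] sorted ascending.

DIRTY = [5, 6]

  0 | R B0 → L0 miss [-]
  1 | R B6 → L2 miss [-]
  2 | W B0 → L0 hit [D]
  3 | R B0 → L0 hit [D]
  4 | R B4 → L0 miss wb→B0 [-]
  5 | W B9 → L1 miss [D]
  6 | R B9 → L1 hit [D]
  7 | R B9 → L1 hit [D]
  8 | R B11 → L3 miss [-]
  9 | R B6 → L2 hit [-]
  10 | W B6 → L2 hit [D]
  11 | R B5 → L1 miss wb→B9 [-]
  12 | R B2 → L2 miss wb→B6 [-]
  13 | W B6 → L2 miss [D]
  14 | R B4 → L0 hit [-]
  15 | W B5 → L1 hit [D]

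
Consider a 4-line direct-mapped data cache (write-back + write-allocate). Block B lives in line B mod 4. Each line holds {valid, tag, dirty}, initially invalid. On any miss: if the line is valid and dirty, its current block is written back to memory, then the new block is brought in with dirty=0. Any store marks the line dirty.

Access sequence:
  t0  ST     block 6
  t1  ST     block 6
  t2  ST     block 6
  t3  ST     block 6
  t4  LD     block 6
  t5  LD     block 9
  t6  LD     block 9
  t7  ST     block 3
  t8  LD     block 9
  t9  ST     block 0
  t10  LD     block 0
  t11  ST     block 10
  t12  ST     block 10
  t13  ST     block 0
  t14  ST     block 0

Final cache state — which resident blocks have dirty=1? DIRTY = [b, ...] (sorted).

  0 | W B6 → L2 miss [D]
  1 | W B6 → L2 hit [D]
  2 | W B6 → L2 hit [D]
  3 | W B6 → L2 hit [D]
  4 | R B6 → L2 hit [D]
  5 | R B9 → L1 miss [-]
  6 | R B9 → L1 hit [-]
  7 | W B3 → L3 miss [D]
  8 | R B9 → L1 hit [-]
  9 | W B0 → L0 miss [D]
  10 | R B0 → L0 hit [D]
  11 | W B10 → L2 miss wb→B6 [D]
  12 | W B10 → L2 hit [D]
  13 | W B0 → L0 hit [D]
  14 | W B0 → L0 hit [D]

DIRTY = [0, 3, 10]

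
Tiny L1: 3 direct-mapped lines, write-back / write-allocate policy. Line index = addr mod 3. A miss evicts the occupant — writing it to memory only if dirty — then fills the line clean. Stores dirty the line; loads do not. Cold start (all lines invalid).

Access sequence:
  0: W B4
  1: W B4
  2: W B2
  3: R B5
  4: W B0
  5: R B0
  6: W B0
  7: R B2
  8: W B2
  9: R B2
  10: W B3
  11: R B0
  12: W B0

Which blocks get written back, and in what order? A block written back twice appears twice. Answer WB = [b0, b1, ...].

WB = [2, 0, 3]

  0 | W B4 → L1 miss [D]
  1 | W B4 → L1 hit [D]
  2 | W B2 → L2 miss [D]
  3 | R B5 → L2 miss wb→B2 [-]
  4 | W B0 → L0 miss [D]
  5 | R B0 → L0 hit [D]
  6 | W B0 → L0 hit [D]
  7 | R B2 → L2 miss [-]
  8 | W B2 → L2 hit [D]
  9 | R B2 → L2 hit [D]
  10 | W B3 → L0 miss wb→B0 [D]
  11 | R B0 → L0 miss wb→B3 [-]
  12 | W B0 → L0 hit [D]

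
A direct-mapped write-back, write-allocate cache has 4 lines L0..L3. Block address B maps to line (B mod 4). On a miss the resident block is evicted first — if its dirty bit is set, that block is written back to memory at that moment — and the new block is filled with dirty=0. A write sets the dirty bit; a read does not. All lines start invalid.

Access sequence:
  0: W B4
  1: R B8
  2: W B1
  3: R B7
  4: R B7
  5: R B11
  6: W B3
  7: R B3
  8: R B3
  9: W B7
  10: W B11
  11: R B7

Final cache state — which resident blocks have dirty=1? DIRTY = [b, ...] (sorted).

DIRTY = [1]

0: W B4 → L0 miss [D]
1: R B8 → L0 miss wb→B4 [-]
2: W B1 → L1 miss [D]
3: R B7 → L3 miss [-]
4: R B7 → L3 hit [-]
5: R B11 → L3 miss [-]
6: W B3 → L3 miss [D]
7: R B3 → L3 hit [D]
8: R B3 → L3 hit [D]
9: W B7 → L3 miss wb→B3 [D]
10: W B11 → L3 miss wb→B7 [D]
11: R B7 → L3 miss wb→B11 [-]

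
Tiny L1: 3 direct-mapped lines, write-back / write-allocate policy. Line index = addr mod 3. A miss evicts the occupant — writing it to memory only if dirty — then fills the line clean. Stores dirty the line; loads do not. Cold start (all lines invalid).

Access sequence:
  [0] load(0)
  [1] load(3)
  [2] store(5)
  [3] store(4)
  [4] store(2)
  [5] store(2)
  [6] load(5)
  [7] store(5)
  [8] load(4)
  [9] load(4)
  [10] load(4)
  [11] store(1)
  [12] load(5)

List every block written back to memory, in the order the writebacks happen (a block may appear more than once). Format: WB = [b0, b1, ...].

WB = [5, 2, 4]

  0 | R B0 → L0 miss [-]
  1 | R B3 → L0 miss [-]
  2 | W B5 → L2 miss [D]
  3 | W B4 → L1 miss [D]
  4 | W B2 → L2 miss wb→B5 [D]
  5 | W B2 → L2 hit [D]
  6 | R B5 → L2 miss wb→B2 [-]
  7 | W B5 → L2 hit [D]
  8 | R B4 → L1 hit [D]
  9 | R B4 → L1 hit [D]
  10 | R B4 → L1 hit [D]
  11 | W B1 → L1 miss wb→B4 [D]
  12 | R B5 → L2 hit [D]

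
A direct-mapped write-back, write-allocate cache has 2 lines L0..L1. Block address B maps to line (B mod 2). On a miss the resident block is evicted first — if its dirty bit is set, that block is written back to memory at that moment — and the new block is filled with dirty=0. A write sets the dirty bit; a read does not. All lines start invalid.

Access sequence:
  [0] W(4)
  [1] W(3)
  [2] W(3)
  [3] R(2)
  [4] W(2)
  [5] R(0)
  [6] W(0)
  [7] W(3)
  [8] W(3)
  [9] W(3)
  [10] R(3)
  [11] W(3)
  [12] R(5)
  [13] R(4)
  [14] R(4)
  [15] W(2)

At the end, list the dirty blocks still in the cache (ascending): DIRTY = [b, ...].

DIRTY = [2]

0: W B4 -> L0 miss  d=D]
1: W B3 -> L1 miss  d=D]
2: W B3 -> L1 hit  d=D]
3: R B2 -> L0 miss wb->B4  d=-]
4: W B2 -> L0 hit  d=D]
5: R B0 -> L0 miss wb->B2  d=-]
6: W B0 -> L0 hit  d=D]
7: W B3 -> L1 hit  d=D]
8: W B3 -> L1 hit  d=D]
9: W B3 -> L1 hit  d=D]
10: R B3 -> L1 hit  d=D]
11: W B3 -> L1 hit  d=D]
12: R B5 -> L1 miss wb->B3  d=-]
13: R B4 -> L0 miss wb->B0  d=-]
14: R B4 -> L0 hit  d=-]
15: W B2 -> L0 miss  d=D]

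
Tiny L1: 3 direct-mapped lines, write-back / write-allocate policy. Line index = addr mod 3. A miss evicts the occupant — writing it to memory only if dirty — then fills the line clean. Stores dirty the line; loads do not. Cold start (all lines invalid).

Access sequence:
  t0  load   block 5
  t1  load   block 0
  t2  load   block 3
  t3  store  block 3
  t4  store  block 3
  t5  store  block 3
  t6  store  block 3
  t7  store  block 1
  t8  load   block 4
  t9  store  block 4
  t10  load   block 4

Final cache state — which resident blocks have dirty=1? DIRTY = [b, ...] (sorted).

  0 | R B5 → L2 miss [-]
  1 | R B0 → L0 miss [-]
  2 | R B3 → L0 miss [-]
  3 | W B3 → L0 hit [D]
  4 | W B3 → L0 hit [D]
  5 | W B3 → L0 hit [D]
  6 | W B3 → L0 hit [D]
  7 | W B1 → L1 miss [D]
  8 | R B4 → L1 miss wb→B1 [-]
  9 | W B4 → L1 hit [D]
  10 | R B4 → L1 hit [D]

DIRTY = [3, 4]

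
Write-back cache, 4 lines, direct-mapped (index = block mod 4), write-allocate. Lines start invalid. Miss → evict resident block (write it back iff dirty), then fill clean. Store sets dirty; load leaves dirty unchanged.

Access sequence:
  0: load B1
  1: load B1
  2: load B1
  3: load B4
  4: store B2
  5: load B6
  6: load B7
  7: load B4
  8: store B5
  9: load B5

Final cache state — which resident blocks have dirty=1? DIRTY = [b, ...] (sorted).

DIRTY = [5]

0: R B1 → L1 miss [-]
1: R B1 → L1 hit [-]
2: R B1 → L1 hit [-]
3: R B4 → L0 miss [-]
4: W B2 → L2 miss [D]
5: R B6 → L2 miss wb→B2 [-]
6: R B7 → L3 miss [-]
7: R B4 → L0 hit [-]
8: W B5 → L1 miss [D]
9: R B5 → L1 hit [D]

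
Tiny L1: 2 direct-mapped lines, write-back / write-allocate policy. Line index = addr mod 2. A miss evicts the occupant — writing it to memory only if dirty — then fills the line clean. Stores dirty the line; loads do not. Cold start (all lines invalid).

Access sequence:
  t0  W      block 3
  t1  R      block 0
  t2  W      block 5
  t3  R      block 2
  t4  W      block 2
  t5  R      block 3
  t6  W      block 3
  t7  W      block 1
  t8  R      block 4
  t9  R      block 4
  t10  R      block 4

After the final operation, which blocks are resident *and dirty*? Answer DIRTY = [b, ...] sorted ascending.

0: W B3 → L1 miss [D]
1: R B0 → L0 miss [-]
2: W B5 → L1 miss wb→B3 [D]
3: R B2 → L0 miss [-]
4: W B2 → L0 hit [D]
5: R B3 → L1 miss wb→B5 [-]
6: W B3 → L1 hit [D]
7: W B1 → L1 miss wb→B3 [D]
8: R B4 → L0 miss wb→B2 [-]
9: R B4 → L0 hit [-]
10: R B4 → L0 hit [-]

DIRTY = [1]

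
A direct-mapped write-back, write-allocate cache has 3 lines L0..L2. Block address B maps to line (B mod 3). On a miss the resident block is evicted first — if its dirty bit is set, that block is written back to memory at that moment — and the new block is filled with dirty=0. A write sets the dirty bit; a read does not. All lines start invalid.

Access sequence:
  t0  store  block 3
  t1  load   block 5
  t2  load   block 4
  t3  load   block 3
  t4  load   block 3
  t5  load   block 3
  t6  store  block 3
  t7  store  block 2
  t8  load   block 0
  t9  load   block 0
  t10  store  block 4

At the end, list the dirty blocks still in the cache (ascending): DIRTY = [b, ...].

DIRTY = [2, 4]

  0 | W B3 → L0 miss [D]
  1 | R B5 → L2 miss [-]
  2 | R B4 → L1 miss [-]
  3 | R B3 → L0 hit [D]
  4 | R B3 → L0 hit [D]
  5 | R B3 → L0 hit [D]
  6 | W B3 → L0 hit [D]
  7 | W B2 → L2 miss [D]
  8 | R B0 → L0 miss wb→B3 [-]
  9 | R B0 → L0 hit [-]
  10 | W B4 → L1 hit [D]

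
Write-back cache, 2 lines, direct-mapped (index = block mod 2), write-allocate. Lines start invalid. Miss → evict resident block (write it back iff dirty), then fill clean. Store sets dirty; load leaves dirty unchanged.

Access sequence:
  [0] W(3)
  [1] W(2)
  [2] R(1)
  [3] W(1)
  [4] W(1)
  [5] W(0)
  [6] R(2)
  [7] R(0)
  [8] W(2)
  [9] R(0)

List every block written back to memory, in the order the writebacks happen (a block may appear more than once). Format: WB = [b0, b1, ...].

WB = [3, 2, 0, 2]

0: W B3 → L1 miss [D]
1: W B2 → L0 miss [D]
2: R B1 → L1 miss wb→B3 [-]
3: W B1 → L1 hit [D]
4: W B1 → L1 hit [D]
5: W B0 → L0 miss wb→B2 [D]
6: R B2 → L0 miss wb→B0 [-]
7: R B0 → L0 miss [-]
8: W B2 → L0 miss [D]
9: R B0 → L0 miss wb→B2 [-]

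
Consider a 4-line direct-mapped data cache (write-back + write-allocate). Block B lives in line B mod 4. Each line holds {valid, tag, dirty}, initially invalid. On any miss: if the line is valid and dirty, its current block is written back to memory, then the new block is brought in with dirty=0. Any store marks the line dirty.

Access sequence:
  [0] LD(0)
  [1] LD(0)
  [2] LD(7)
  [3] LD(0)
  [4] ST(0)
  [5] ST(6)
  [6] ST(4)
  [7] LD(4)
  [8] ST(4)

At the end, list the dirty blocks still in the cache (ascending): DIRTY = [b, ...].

DIRTY = [4, 6]

  0 | R B0 → L0 miss [-]
  1 | R B0 → L0 hit [-]
  2 | R B7 → L3 miss [-]
  3 | R B0 → L0 hit [-]
  4 | W B0 → L0 hit [D]
  5 | W B6 → L2 miss [D]
  6 | W B4 → L0 miss wb→B0 [D]
  7 | R B4 → L0 hit [D]
  8 | W B4 → L0 hit [D]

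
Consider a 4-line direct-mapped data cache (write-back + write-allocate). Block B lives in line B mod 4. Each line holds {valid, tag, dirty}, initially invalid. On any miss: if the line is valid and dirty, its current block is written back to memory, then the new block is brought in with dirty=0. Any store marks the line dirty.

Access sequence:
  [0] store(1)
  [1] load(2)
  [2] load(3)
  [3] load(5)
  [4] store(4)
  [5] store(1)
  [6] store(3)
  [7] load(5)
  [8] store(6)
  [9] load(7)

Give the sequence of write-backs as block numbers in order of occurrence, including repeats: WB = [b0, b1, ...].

WB = [1, 1, 3]

0: W B1 -> L1 miss  d=D]
1: R B2 -> L2 miss  d=-]
2: R B3 -> L3 miss  d=-]
3: R B5 -> L1 miss wb->B1  d=-]
4: W B4 -> L0 miss  d=D]
5: W B1 -> L1 miss  d=D]
6: W B3 -> L3 hit  d=D]
7: R B5 -> L1 miss wb->B1  d=-]
8: W B6 -> L2 miss  d=D]
9: R B7 -> L3 miss wb->B3  d=-]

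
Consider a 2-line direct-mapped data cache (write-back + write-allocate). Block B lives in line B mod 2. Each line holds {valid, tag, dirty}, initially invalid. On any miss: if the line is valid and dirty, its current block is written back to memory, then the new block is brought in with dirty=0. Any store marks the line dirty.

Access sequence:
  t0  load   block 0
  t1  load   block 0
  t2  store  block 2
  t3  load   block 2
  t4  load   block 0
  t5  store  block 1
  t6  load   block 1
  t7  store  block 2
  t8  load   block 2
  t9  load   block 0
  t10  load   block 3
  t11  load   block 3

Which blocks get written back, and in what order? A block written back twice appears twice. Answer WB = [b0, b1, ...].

WB = [2, 2, 1]

  0 | R B0 → L0 miss [-]
  1 | R B0 → L0 hit [-]
  2 | W B2 → L0 miss [D]
  3 | R B2 → L0 hit [D]
  4 | R B0 → L0 miss wb→B2 [-]
  5 | W B1 → L1 miss [D]
  6 | R B1 → L1 hit [D]
  7 | W B2 → L0 miss [D]
  8 | R B2 → L0 hit [D]
  9 | R B0 → L0 miss wb→B2 [-]
  10 | R B3 → L1 miss wb→B1 [-]
  11 | R B3 → L1 hit [-]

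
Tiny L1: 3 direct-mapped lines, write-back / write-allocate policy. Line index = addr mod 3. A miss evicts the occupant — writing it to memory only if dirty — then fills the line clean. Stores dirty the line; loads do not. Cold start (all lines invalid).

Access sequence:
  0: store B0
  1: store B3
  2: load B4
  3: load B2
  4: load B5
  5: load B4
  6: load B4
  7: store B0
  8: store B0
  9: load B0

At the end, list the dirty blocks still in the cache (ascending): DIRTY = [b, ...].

DIRTY = [0]

0: W B0 → L0 miss [D]
1: W B3 → L0 miss wb→B0 [D]
2: R B4 → L1 miss [-]
3: R B2 → L2 miss [-]
4: R B5 → L2 miss [-]
5: R B4 → L1 hit [-]
6: R B4 → L1 hit [-]
7: W B0 → L0 miss wb→B3 [D]
8: W B0 → L0 hit [D]
9: R B0 → L0 hit [D]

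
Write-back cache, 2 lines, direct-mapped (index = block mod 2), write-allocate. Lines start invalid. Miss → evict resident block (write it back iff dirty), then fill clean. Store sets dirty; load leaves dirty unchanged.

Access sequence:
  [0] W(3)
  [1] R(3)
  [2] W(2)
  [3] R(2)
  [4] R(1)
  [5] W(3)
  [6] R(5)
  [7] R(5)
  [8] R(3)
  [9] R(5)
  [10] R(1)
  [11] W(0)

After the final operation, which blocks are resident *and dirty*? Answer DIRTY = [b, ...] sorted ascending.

DIRTY = [0]

0: W B3 → L1 miss [D]
1: R B3 → L1 hit [D]
2: W B2 → L0 miss [D]
3: R B2 → L0 hit [D]
4: R B1 → L1 miss wb→B3 [-]
5: W B3 → L1 miss [D]
6: R B5 → L1 miss wb→B3 [-]
7: R B5 → L1 hit [-]
8: R B3 → L1 miss [-]
9: R B5 → L1 miss [-]
10: R B1 → L1 miss [-]
11: W B0 → L0 miss wb→B2 [D]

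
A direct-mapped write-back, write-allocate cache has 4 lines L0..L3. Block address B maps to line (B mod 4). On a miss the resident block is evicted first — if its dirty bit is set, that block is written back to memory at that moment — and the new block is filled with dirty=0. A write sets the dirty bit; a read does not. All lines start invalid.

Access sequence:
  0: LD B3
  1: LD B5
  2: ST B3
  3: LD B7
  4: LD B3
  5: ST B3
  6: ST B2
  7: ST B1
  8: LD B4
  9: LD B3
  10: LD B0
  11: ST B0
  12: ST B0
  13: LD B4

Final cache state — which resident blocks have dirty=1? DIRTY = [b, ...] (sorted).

0: R B3 → L3 miss [-]
1: R B5 → L1 miss [-]
2: W B3 → L3 hit [D]
3: R B7 → L3 miss wb→B3 [-]
4: R B3 → L3 miss [-]
5: W B3 → L3 hit [D]
6: W B2 → L2 miss [D]
7: W B1 → L1 miss [D]
8: R B4 → L0 miss [-]
9: R B3 → L3 hit [D]
10: R B0 → L0 miss [-]
11: W B0 → L0 hit [D]
12: W B0 → L0 hit [D]
13: R B4 → L0 miss wb→B0 [-]

DIRTY = [1, 2, 3]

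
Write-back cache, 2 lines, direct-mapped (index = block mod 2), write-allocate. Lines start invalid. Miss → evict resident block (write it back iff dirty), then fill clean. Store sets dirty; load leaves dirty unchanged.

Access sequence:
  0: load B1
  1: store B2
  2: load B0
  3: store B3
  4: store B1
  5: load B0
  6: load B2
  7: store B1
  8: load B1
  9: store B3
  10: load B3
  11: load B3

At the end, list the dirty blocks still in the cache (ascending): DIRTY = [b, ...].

DIRTY = [3]

0: R B1 -> L1 miss  d=-]
1: W B2 -> L0 miss  d=D]
2: R B0 -> L0 miss wb->B2  d=-]
3: W B3 -> L1 miss  d=D]
4: W B1 -> L1 miss wb->B3  d=D]
5: R B0 -> L0 hit  d=-]
6: R B2 -> L0 miss  d=-]
7: W B1 -> L1 hit  d=D]
8: R B1 -> L1 hit  d=D]
9: W B3 -> L1 miss wb->B1  d=D]
10: R B3 -> L1 hit  d=D]
11: R B3 -> L1 hit  d=D]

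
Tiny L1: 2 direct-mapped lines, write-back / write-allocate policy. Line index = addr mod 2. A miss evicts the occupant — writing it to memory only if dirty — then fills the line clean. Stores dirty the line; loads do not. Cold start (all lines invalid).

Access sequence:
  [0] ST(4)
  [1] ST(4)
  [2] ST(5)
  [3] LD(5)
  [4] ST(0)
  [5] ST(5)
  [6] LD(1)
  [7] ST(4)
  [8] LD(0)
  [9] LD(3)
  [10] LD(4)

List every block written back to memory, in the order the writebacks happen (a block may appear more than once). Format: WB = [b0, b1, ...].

WB = [4, 5, 0, 4]

0: W B4 → L0 miss [D]
1: W B4 → L0 hit [D]
2: W B5 → L1 miss [D]
3: R B5 → L1 hit [D]
4: W B0 → L0 miss wb→B4 [D]
5: W B5 → L1 hit [D]
6: R B1 → L1 miss wb→B5 [-]
7: W B4 → L0 miss wb→B0 [D]
8: R B0 → L0 miss wb→B4 [-]
9: R B3 → L1 miss [-]
10: R B4 → L0 miss [-]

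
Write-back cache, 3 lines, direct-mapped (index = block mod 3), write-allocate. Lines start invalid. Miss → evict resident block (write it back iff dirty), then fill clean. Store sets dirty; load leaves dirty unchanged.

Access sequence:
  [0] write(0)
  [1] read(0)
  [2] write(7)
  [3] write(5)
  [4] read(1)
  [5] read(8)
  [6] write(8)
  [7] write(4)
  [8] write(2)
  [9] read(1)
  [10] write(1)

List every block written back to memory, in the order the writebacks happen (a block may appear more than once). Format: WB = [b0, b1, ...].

WB = [7, 5, 8, 4]

  0 | W B0 → L0 miss [D]
  1 | R B0 → L0 hit [D]
  2 | W B7 → L1 miss [D]
  3 | W B5 → L2 miss [D]
  4 | R B1 → L1 miss wb→B7 [-]
  5 | R B8 → L2 miss wb→B5 [-]
  6 | W B8 → L2 hit [D]
  7 | W B4 → L1 miss [D]
  8 | W B2 → L2 miss wb→B8 [D]
  9 | R B1 → L1 miss wb→B4 [-]
  10 | W B1 → L1 hit [D]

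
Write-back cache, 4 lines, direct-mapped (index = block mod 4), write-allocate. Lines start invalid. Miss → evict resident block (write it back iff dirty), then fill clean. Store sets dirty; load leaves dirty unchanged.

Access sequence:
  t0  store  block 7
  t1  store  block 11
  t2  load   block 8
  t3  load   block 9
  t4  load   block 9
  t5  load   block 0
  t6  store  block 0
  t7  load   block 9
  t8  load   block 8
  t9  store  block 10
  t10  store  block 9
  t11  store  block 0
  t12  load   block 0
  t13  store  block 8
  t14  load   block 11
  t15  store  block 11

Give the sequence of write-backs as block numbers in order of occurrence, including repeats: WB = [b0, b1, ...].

WB = [7, 0, 0]

0: W B7 → L3 miss [D]
1: W B11 → L3 miss wb→B7 [D]
2: R B8 → L0 miss [-]
3: R B9 → L1 miss [-]
4: R B9 → L1 hit [-]
5: R B0 → L0 miss [-]
6: W B0 → L0 hit [D]
7: R B9 → L1 hit [-]
8: R B8 → L0 miss wb→B0 [-]
9: W B10 → L2 miss [D]
10: W B9 → L1 hit [D]
11: W B0 → L0 miss [D]
12: R B0 → L0 hit [D]
13: W B8 → L0 miss wb→B0 [D]
14: R B11 → L3 hit [D]
15: W B11 → L3 hit [D]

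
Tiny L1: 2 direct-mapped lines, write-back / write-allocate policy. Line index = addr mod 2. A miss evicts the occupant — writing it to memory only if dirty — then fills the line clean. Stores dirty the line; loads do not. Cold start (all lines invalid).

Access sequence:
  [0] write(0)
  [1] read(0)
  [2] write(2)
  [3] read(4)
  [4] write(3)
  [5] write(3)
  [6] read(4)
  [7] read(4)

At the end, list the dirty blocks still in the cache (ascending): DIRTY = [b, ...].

DIRTY = [3]

0: W B0 → L0 miss [D]
1: R B0 → L0 hit [D]
2: W B2 → L0 miss wb→B0 [D]
3: R B4 → L0 miss wb→B2 [-]
4: W B3 → L1 miss [D]
5: W B3 → L1 hit [D]
6: R B4 → L0 hit [-]
7: R B4 → L0 hit [-]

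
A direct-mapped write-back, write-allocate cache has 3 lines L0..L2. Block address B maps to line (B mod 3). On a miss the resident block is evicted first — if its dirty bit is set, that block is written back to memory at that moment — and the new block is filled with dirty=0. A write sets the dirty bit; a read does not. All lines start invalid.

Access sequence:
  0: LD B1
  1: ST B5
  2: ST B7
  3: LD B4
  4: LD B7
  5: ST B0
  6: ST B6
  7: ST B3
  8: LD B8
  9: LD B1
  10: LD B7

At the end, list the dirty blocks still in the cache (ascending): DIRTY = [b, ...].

DIRTY = [3]

0: R B1 -> L1 miss  d=-]
1: W B5 -> L2 miss  d=D]
2: W B7 -> L1 miss  d=D]
3: R B4 -> L1 miss wb->B7  d=-]
4: R B7 -> L1 miss  d=-]
5: W B0 -> L0 miss  d=D]
6: W B6 -> L0 miss wb->B0  d=D]
7: W B3 -> L0 miss wb->B6  d=D]
8: R B8 -> L2 miss wb->B5  d=-]
9: R B1 -> L1 miss  d=-]
10: R B7 -> L1 miss  d=-]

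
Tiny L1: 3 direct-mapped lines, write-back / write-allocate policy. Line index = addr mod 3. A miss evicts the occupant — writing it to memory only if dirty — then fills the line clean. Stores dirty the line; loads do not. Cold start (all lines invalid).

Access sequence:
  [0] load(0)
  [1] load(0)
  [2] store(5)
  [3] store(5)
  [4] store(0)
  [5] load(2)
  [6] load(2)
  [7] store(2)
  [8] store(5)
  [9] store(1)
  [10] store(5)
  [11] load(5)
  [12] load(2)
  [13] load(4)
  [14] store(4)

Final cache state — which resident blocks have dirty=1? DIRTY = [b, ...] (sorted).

0: R B0 → L0 miss [-]
1: R B0 → L0 hit [-]
2: W B5 → L2 miss [D]
3: W B5 → L2 hit [D]
4: W B0 → L0 hit [D]
5: R B2 → L2 miss wb→B5 [-]
6: R B2 → L2 hit [-]
7: W B2 → L2 hit [D]
8: W B5 → L2 miss wb→B2 [D]
9: W B1 → L1 miss [D]
10: W B5 → L2 hit [D]
11: R B5 → L2 hit [D]
12: R B2 → L2 miss wb→B5 [-]
13: R B4 → L1 miss wb→B1 [-]
14: W B4 → L1 hit [D]

DIRTY = [0, 4]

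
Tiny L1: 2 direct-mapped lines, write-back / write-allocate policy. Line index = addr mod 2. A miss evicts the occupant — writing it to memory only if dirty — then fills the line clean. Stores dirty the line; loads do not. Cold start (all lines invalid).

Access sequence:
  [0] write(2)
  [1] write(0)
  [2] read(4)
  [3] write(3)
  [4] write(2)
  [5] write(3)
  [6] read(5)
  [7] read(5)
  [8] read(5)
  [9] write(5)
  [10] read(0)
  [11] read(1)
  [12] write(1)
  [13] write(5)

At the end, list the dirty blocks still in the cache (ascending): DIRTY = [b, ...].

DIRTY = [5]

0: W B2 → L0 miss [D]
1: W B0 → L0 miss wb→B2 [D]
2: R B4 → L0 miss wb→B0 [-]
3: W B3 → L1 miss [D]
4: W B2 → L0 miss [D]
5: W B3 → L1 hit [D]
6: R B5 → L1 miss wb→B3 [-]
7: R B5 → L1 hit [-]
8: R B5 → L1 hit [-]
9: W B5 → L1 hit [D]
10: R B0 → L0 miss wb→B2 [-]
11: R B1 → L1 miss wb→B5 [-]
12: W B1 → L1 hit [D]
13: W B5 → L1 miss wb→B1 [D]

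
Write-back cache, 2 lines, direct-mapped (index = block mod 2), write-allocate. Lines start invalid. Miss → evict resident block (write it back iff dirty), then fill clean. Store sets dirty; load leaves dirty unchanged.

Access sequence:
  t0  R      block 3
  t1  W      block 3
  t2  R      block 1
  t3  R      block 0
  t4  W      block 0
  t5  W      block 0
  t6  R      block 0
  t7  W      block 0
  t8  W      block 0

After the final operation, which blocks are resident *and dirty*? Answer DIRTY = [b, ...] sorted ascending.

DIRTY = [0]

0: R B3 -> L1 miss  d=-]
1: W B3 -> L1 hit  d=D]
2: R B1 -> L1 miss wb->B3  d=-]
3: R B0 -> L0 miss  d=-]
4: W B0 -> L0 hit  d=D]
5: W B0 -> L0 hit  d=D]
6: R B0 -> L0 hit  d=D]
7: W B0 -> L0 hit  d=D]
8: W B0 -> L0 hit  d=D]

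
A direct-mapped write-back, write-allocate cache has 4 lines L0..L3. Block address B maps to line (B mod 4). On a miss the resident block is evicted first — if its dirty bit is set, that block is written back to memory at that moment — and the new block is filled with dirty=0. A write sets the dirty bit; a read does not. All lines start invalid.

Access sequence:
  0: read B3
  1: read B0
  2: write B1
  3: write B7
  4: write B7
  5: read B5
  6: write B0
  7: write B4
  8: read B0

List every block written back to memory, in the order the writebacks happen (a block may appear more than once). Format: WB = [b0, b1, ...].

WB = [1, 0, 4]

0: R B3 -> L3 miss  d=-]
1: R B0 -> L0 miss  d=-]
2: W B1 -> L1 miss  d=D]
3: W B7 -> L3 miss  d=D]
4: W B7 -> L3 hit  d=D]
5: R B5 -> L1 miss wb->B1  d=-]
6: W B0 -> L0 hit  d=D]
7: W B4 -> L0 miss wb->B0  d=D]
8: R B0 -> L0 miss wb->B4  d=-]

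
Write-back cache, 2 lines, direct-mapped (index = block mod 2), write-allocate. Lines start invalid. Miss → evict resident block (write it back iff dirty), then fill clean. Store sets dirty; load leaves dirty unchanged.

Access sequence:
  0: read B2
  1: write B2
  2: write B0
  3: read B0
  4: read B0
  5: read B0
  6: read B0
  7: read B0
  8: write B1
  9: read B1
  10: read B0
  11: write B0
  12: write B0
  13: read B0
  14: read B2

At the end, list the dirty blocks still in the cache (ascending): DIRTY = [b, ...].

0: R B2 → L0 miss [-]
1: W B2 → L0 hit [D]
2: W B0 → L0 miss wb→B2 [D]
3: R B0 → L0 hit [D]
4: R B0 → L0 hit [D]
5: R B0 → L0 hit [D]
6: R B0 → L0 hit [D]
7: R B0 → L0 hit [D]
8: W B1 → L1 miss [D]
9: R B1 → L1 hit [D]
10: R B0 → L0 hit [D]
11: W B0 → L0 hit [D]
12: W B0 → L0 hit [D]
13: R B0 → L0 hit [D]
14: R B2 → L0 miss wb→B0 [-]

DIRTY = [1]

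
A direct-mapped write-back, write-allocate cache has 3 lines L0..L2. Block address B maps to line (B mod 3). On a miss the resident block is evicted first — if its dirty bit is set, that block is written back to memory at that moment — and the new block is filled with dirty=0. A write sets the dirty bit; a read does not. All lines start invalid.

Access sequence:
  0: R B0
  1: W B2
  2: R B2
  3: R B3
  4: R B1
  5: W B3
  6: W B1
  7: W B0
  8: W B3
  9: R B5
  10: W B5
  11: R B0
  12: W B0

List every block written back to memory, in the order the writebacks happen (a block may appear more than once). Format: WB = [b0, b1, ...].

WB = [3, 0, 2, 3]

0: R B0 -> L0 miss  d=-]
1: W B2 -> L2 miss  d=D]
2: R B2 -> L2 hit  d=D]
3: R B3 -> L0 miss  d=-]
4: R B1 -> L1 miss  d=-]
5: W B3 -> L0 hit  d=D]
6: W B1 -> L1 hit  d=D]
7: W B0 -> L0 miss wb->B3  d=D]
8: W B3 -> L0 miss wb->B0  d=D]
9: R B5 -> L2 miss wb->B2  d=-]
10: W B5 -> L2 hit  d=D]
11: R B0 -> L0 miss wb->B3  d=-]
12: W B0 -> L0 hit  d=D]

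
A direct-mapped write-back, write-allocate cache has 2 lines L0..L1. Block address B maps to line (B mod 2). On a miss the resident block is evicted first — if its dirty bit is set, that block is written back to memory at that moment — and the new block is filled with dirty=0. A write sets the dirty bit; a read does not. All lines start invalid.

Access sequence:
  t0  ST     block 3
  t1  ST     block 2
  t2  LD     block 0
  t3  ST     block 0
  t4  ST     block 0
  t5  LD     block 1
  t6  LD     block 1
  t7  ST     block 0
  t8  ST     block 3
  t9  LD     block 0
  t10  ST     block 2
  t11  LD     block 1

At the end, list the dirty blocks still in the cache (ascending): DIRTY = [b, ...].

  0 | W B3 → L1 miss [D]
  1 | W B2 → L0 miss [D]
  2 | R B0 → L0 miss wb→B2 [-]
  3 | W B0 → L0 hit [D]
  4 | W B0 → L0 hit [D]
  5 | R B1 → L1 miss wb→B3 [-]
  6 | R B1 → L1 hit [-]
  7 | W B0 → L0 hit [D]
  8 | W B3 → L1 miss [D]
  9 | R B0 → L0 hit [D]
  10 | W B2 → L0 miss wb→B0 [D]
  11 | R B1 → L1 miss wb→B3 [-]

DIRTY = [2]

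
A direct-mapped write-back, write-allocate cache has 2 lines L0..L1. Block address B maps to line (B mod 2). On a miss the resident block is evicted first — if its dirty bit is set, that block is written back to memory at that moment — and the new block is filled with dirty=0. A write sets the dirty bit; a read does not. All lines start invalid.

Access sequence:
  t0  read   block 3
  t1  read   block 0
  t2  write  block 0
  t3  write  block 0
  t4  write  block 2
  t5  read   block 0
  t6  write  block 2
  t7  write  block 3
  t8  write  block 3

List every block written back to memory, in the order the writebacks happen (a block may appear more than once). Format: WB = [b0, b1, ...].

WB = [0, 2]

  0 | R B3 → L1 miss [-]
  1 | R B0 → L0 miss [-]
  2 | W B0 → L0 hit [D]
  3 | W B0 → L0 hit [D]
  4 | W B2 → L0 miss wb→B0 [D]
  5 | R B0 → L0 miss wb→B2 [-]
  6 | W B2 → L0 miss [D]
  7 | W B3 → L1 hit [D]
  8 | W B3 → L1 hit [D]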